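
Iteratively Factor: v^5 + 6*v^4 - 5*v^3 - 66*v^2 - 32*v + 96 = (v + 4)*(v^4 + 2*v^3 - 13*v^2 - 14*v + 24) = (v - 1)*(v + 4)*(v^3 + 3*v^2 - 10*v - 24) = (v - 3)*(v - 1)*(v + 4)*(v^2 + 6*v + 8) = (v - 3)*(v - 1)*(v + 4)^2*(v + 2)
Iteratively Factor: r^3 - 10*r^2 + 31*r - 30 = (r - 2)*(r^2 - 8*r + 15) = (r - 3)*(r - 2)*(r - 5)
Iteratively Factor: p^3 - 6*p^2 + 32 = (p - 4)*(p^2 - 2*p - 8) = (p - 4)^2*(p + 2)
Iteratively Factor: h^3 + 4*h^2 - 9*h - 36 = (h - 3)*(h^2 + 7*h + 12) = (h - 3)*(h + 3)*(h + 4)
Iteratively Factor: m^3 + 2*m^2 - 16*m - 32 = (m + 4)*(m^2 - 2*m - 8) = (m + 2)*(m + 4)*(m - 4)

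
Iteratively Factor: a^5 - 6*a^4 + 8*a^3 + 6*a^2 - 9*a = (a + 1)*(a^4 - 7*a^3 + 15*a^2 - 9*a) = (a - 3)*(a + 1)*(a^3 - 4*a^2 + 3*a) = (a - 3)^2*(a + 1)*(a^2 - a) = (a - 3)^2*(a - 1)*(a + 1)*(a)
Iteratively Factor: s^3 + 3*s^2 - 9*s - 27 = (s + 3)*(s^2 - 9) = (s + 3)^2*(s - 3)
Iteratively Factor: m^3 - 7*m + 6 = (m - 2)*(m^2 + 2*m - 3) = (m - 2)*(m + 3)*(m - 1)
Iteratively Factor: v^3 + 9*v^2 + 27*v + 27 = (v + 3)*(v^2 + 6*v + 9) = (v + 3)^2*(v + 3)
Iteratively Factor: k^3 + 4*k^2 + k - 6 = (k + 2)*(k^2 + 2*k - 3) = (k - 1)*(k + 2)*(k + 3)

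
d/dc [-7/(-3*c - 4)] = -21/(3*c + 4)^2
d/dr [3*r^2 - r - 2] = 6*r - 1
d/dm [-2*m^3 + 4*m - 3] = 4 - 6*m^2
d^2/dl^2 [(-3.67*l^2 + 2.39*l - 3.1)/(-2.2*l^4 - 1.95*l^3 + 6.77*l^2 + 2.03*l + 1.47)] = (106.5768*l^8 - 44.3454*l^7 + 273.26271*l^6 + 754.70475*l^5 - 192.34824*l^4 - 1056.354476*l^3 + 597.816582*l^2 + 451.648806*l - 6.027196)/(10.648*l^12 + 28.314*l^11 - 73.2039*l^10 - 196.320525*l^9 + 151.671765*l^8 + 388.53636*l^7 - 7.70046799999994*l^6 - 99.187746*l^5 - 236.642658*l^4 - 116.938304*l^3 - 62.061048*l^2 - 13.159881*l - 3.176523)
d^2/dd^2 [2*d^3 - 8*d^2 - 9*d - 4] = 12*d - 16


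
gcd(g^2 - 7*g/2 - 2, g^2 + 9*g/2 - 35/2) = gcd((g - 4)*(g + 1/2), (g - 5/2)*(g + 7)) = 1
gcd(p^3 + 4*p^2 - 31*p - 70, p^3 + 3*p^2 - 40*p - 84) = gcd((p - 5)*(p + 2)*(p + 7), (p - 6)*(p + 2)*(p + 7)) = p^2 + 9*p + 14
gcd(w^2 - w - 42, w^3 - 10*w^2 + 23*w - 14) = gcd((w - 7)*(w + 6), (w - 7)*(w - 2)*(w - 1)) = w - 7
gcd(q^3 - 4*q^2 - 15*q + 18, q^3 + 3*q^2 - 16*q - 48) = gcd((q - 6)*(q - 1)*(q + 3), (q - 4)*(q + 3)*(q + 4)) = q + 3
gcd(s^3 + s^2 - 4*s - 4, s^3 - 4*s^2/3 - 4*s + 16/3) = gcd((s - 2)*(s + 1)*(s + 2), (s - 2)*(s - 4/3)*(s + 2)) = s^2 - 4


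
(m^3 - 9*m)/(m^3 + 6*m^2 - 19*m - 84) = m*(m - 3)/(m^2 + 3*m - 28)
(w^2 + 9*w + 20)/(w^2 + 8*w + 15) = (w + 4)/(w + 3)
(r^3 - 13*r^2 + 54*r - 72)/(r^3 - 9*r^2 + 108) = (r^2 - 7*r + 12)/(r^2 - 3*r - 18)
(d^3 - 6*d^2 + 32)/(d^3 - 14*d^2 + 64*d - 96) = (d + 2)/(d - 6)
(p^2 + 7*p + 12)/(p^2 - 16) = (p + 3)/(p - 4)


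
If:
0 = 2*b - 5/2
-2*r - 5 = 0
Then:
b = 5/4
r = -5/2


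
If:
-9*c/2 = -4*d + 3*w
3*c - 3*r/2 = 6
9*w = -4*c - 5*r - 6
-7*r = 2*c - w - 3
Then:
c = 293/158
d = 1377/1264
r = -23/79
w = -105/79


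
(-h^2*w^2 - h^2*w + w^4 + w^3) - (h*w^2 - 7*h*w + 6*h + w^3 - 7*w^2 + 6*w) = -h^2*w^2 - h^2*w - h*w^2 + 7*h*w - 6*h + w^4 + 7*w^2 - 6*w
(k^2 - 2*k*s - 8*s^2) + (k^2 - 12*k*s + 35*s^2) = 2*k^2 - 14*k*s + 27*s^2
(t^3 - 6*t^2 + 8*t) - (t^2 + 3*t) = t^3 - 7*t^2 + 5*t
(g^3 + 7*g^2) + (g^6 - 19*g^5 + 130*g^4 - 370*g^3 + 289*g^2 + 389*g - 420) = g^6 - 19*g^5 + 130*g^4 - 369*g^3 + 296*g^2 + 389*g - 420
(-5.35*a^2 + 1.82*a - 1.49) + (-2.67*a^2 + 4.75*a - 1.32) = -8.02*a^2 + 6.57*a - 2.81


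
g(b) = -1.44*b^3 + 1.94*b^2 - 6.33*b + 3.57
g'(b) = -4.32*b^2 + 3.88*b - 6.33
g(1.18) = -3.56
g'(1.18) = -7.77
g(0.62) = 0.05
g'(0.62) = -5.59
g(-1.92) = 33.07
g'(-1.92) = -29.70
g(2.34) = -19.07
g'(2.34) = -20.91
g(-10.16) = 1778.37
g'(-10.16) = -491.69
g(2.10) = -14.50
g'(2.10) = -17.23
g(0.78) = -0.87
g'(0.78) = -5.93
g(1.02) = -2.40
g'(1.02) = -6.87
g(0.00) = 3.57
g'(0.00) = -6.33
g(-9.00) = 1267.44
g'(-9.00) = -391.17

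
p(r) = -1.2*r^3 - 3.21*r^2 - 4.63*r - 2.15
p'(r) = -3.6*r^2 - 6.42*r - 4.63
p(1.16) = -13.71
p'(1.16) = -16.92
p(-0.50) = -0.49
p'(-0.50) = -2.32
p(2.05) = -35.47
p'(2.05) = -32.92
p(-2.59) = 9.16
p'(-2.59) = -12.15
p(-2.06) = 4.26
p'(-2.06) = -6.68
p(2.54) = -54.28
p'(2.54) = -44.16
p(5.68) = -351.91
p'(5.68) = -157.24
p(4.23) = -170.00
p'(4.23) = -96.20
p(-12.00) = 1664.77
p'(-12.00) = -445.99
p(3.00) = -77.33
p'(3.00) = -56.29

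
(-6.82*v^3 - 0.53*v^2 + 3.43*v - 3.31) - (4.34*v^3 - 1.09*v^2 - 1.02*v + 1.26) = -11.16*v^3 + 0.56*v^2 + 4.45*v - 4.57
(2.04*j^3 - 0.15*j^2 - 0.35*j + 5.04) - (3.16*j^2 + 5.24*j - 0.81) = 2.04*j^3 - 3.31*j^2 - 5.59*j + 5.85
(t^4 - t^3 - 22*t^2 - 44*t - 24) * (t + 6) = t^5 + 5*t^4 - 28*t^3 - 176*t^2 - 288*t - 144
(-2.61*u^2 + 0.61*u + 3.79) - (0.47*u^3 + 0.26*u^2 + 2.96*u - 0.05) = -0.47*u^3 - 2.87*u^2 - 2.35*u + 3.84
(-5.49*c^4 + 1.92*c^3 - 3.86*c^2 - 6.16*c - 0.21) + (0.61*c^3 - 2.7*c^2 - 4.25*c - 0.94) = -5.49*c^4 + 2.53*c^3 - 6.56*c^2 - 10.41*c - 1.15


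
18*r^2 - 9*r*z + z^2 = (-6*r + z)*(-3*r + z)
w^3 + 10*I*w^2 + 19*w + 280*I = (w - 5*I)*(w + 7*I)*(w + 8*I)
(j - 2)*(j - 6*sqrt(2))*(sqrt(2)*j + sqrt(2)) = sqrt(2)*j^3 - 12*j^2 - sqrt(2)*j^2 - 2*sqrt(2)*j + 12*j + 24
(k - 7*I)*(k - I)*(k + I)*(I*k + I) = I*k^4 + 7*k^3 + I*k^3 + 7*k^2 + I*k^2 + 7*k + I*k + 7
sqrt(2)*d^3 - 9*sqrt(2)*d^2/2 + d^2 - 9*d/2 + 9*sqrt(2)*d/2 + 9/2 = (d - 3)*(d - 3/2)*(sqrt(2)*d + 1)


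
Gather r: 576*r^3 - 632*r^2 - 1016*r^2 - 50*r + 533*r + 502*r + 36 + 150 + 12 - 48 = 576*r^3 - 1648*r^2 + 985*r + 150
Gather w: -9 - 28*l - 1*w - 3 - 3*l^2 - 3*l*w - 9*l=-3*l^2 - 37*l + w*(-3*l - 1) - 12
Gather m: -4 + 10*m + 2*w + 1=10*m + 2*w - 3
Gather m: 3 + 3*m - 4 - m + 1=2*m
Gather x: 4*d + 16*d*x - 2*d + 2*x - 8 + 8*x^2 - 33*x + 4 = 2*d + 8*x^2 + x*(16*d - 31) - 4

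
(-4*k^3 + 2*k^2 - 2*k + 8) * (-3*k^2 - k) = 12*k^5 - 2*k^4 + 4*k^3 - 22*k^2 - 8*k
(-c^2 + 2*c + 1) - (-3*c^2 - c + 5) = 2*c^2 + 3*c - 4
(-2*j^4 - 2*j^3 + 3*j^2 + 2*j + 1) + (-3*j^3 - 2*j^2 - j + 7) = -2*j^4 - 5*j^3 + j^2 + j + 8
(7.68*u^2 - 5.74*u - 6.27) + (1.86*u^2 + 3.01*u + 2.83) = 9.54*u^2 - 2.73*u - 3.44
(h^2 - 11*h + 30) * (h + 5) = h^3 - 6*h^2 - 25*h + 150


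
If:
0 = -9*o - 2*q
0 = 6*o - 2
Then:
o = 1/3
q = -3/2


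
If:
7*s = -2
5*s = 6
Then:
No Solution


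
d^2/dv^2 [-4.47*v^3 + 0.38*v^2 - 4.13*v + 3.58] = 0.76 - 26.82*v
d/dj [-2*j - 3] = -2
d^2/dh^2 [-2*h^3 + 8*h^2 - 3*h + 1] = 16 - 12*h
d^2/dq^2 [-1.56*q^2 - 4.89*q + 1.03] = -3.12000000000000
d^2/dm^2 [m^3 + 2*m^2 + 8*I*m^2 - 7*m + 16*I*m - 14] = 6*m + 4 + 16*I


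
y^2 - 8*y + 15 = (y - 5)*(y - 3)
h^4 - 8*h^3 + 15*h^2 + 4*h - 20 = (h - 5)*(h - 2)^2*(h + 1)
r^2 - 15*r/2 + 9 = (r - 6)*(r - 3/2)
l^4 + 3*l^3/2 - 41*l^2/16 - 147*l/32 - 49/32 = (l - 7/4)*(l + 1/2)*(l + 1)*(l + 7/4)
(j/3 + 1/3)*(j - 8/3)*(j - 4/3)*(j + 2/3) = j^4/3 - 7*j^3/9 - 22*j^2/27 + 88*j/81 + 64/81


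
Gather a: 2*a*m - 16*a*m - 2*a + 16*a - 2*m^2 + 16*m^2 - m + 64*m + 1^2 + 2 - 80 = a*(14 - 14*m) + 14*m^2 + 63*m - 77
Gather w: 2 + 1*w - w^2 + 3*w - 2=-w^2 + 4*w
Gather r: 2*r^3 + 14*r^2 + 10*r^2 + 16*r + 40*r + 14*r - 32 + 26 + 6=2*r^3 + 24*r^2 + 70*r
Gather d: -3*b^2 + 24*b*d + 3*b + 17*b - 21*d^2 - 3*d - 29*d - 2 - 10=-3*b^2 + 20*b - 21*d^2 + d*(24*b - 32) - 12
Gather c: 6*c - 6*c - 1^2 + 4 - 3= 0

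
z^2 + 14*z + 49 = (z + 7)^2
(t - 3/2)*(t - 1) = t^2 - 5*t/2 + 3/2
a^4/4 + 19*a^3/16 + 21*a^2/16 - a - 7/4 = (a/4 + 1/2)*(a - 1)*(a + 7/4)*(a + 2)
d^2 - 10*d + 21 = (d - 7)*(d - 3)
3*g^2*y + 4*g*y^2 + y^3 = y*(g + y)*(3*g + y)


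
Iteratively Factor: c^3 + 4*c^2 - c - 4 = (c - 1)*(c^2 + 5*c + 4) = (c - 1)*(c + 4)*(c + 1)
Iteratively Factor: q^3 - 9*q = (q - 3)*(q^2 + 3*q) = (q - 3)*(q + 3)*(q)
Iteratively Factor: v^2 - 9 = (v - 3)*(v + 3)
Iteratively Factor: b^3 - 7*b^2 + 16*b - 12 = (b - 2)*(b^2 - 5*b + 6) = (b - 2)^2*(b - 3)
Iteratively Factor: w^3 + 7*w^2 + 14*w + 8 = (w + 1)*(w^2 + 6*w + 8) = (w + 1)*(w + 4)*(w + 2)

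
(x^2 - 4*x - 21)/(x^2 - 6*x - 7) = (x + 3)/(x + 1)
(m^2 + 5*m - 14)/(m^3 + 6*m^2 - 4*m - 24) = (m + 7)/(m^2 + 8*m + 12)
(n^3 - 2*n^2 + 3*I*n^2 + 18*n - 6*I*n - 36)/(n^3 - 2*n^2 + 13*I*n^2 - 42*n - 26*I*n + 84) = (n - 3*I)/(n + 7*I)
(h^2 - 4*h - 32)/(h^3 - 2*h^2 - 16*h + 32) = (h - 8)/(h^2 - 6*h + 8)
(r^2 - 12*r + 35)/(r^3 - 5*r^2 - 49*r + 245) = 1/(r + 7)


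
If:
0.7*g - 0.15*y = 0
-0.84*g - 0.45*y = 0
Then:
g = 0.00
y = 0.00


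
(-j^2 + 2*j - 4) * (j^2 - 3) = -j^4 + 2*j^3 - j^2 - 6*j + 12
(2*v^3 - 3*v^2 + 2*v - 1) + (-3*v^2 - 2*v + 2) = 2*v^3 - 6*v^2 + 1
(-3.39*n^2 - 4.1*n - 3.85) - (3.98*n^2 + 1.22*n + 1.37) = -7.37*n^2 - 5.32*n - 5.22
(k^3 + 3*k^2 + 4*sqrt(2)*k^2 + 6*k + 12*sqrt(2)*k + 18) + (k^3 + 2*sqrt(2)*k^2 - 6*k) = 2*k^3 + 3*k^2 + 6*sqrt(2)*k^2 + 12*sqrt(2)*k + 18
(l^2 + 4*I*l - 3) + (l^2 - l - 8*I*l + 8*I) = 2*l^2 - l - 4*I*l - 3 + 8*I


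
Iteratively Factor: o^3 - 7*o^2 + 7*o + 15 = (o + 1)*(o^2 - 8*o + 15) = (o - 3)*(o + 1)*(o - 5)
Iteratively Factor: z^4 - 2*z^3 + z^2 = (z - 1)*(z^3 - z^2) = z*(z - 1)*(z^2 - z) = z^2*(z - 1)*(z - 1)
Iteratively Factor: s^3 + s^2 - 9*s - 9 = (s + 1)*(s^2 - 9) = (s - 3)*(s + 1)*(s + 3)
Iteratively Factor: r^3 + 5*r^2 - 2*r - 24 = (r - 2)*(r^2 + 7*r + 12) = (r - 2)*(r + 4)*(r + 3)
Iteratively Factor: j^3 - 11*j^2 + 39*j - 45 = (j - 3)*(j^2 - 8*j + 15) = (j - 3)^2*(j - 5)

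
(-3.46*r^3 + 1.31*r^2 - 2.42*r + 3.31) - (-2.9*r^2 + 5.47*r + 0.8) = -3.46*r^3 + 4.21*r^2 - 7.89*r + 2.51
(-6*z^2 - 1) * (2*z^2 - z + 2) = -12*z^4 + 6*z^3 - 14*z^2 + z - 2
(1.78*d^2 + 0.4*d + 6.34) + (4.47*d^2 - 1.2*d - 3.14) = 6.25*d^2 - 0.8*d + 3.2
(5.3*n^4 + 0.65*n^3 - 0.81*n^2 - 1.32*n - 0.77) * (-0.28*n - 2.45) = -1.484*n^5 - 13.167*n^4 - 1.3657*n^3 + 2.3541*n^2 + 3.4496*n + 1.8865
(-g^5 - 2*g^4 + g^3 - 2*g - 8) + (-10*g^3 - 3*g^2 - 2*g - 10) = -g^5 - 2*g^4 - 9*g^3 - 3*g^2 - 4*g - 18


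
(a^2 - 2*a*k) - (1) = a^2 - 2*a*k - 1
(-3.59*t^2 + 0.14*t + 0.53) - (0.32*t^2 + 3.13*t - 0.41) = -3.91*t^2 - 2.99*t + 0.94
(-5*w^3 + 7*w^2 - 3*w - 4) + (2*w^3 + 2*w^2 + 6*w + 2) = -3*w^3 + 9*w^2 + 3*w - 2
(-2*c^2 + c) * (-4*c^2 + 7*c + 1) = 8*c^4 - 18*c^3 + 5*c^2 + c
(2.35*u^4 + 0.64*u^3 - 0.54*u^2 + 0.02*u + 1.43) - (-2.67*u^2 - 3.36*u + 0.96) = 2.35*u^4 + 0.64*u^3 + 2.13*u^2 + 3.38*u + 0.47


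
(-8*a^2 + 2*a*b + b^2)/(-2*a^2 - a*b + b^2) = (4*a + b)/(a + b)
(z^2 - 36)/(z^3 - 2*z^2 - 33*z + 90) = (z - 6)/(z^2 - 8*z + 15)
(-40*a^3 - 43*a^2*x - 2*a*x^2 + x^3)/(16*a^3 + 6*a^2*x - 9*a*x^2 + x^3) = (5*a + x)/(-2*a + x)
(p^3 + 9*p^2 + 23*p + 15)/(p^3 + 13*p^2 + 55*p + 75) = (p + 1)/(p + 5)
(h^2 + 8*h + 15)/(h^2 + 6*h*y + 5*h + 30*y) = (h + 3)/(h + 6*y)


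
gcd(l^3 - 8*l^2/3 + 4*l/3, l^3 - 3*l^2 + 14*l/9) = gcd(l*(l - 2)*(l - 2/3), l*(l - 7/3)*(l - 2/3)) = l^2 - 2*l/3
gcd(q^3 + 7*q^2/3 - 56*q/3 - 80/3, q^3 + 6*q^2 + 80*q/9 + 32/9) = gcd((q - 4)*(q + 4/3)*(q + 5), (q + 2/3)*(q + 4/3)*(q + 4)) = q + 4/3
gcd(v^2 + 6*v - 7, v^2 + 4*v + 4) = 1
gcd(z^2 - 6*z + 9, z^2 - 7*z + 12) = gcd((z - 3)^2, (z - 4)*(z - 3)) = z - 3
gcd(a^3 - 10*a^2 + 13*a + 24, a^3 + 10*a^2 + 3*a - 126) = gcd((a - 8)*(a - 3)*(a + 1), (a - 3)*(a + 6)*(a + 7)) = a - 3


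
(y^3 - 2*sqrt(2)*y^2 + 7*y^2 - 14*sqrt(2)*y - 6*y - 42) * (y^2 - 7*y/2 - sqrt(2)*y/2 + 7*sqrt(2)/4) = y^5 - 5*sqrt(2)*y^4/2 + 7*y^4/2 - 57*y^3/2 - 35*sqrt(2)*y^3/4 - 14*y^2 + 257*sqrt(2)*y^2/4 + 21*sqrt(2)*y/2 + 98*y - 147*sqrt(2)/2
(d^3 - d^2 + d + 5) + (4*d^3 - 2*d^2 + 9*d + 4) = 5*d^3 - 3*d^2 + 10*d + 9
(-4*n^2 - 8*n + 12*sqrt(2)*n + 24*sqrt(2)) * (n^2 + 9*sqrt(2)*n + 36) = -4*n^4 - 24*sqrt(2)*n^3 - 8*n^3 - 48*sqrt(2)*n^2 + 72*n^2 + 144*n + 432*sqrt(2)*n + 864*sqrt(2)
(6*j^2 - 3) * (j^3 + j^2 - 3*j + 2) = 6*j^5 + 6*j^4 - 21*j^3 + 9*j^2 + 9*j - 6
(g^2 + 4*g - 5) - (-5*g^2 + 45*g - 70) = 6*g^2 - 41*g + 65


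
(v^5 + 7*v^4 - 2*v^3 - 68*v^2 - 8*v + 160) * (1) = v^5 + 7*v^4 - 2*v^3 - 68*v^2 - 8*v + 160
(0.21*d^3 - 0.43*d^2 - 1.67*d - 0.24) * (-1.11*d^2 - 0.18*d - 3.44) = -0.2331*d^5 + 0.4395*d^4 + 1.2087*d^3 + 2.0462*d^2 + 5.788*d + 0.8256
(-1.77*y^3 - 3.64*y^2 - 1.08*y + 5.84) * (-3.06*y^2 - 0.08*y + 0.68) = 5.4162*y^5 + 11.28*y^4 + 2.3924*y^3 - 20.2592*y^2 - 1.2016*y + 3.9712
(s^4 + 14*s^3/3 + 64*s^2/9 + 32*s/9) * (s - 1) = s^5 + 11*s^4/3 + 22*s^3/9 - 32*s^2/9 - 32*s/9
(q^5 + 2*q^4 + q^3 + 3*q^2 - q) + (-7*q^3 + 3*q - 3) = q^5 + 2*q^4 - 6*q^3 + 3*q^2 + 2*q - 3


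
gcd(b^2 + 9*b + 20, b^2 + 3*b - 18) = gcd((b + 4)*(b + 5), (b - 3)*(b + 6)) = 1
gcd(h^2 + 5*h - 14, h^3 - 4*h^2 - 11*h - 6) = 1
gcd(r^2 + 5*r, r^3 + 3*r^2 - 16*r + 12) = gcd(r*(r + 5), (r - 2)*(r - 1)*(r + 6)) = 1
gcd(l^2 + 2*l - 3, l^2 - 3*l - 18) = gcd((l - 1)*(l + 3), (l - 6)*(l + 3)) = l + 3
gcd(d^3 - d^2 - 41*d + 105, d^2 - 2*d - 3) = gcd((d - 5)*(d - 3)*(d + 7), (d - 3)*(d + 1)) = d - 3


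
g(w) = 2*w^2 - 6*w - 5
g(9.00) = 103.00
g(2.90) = -5.58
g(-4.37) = 59.41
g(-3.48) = 40.10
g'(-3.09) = -18.36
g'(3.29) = 7.16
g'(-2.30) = -15.20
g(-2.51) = 22.66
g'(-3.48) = -19.92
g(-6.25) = 110.62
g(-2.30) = 19.38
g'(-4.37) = -23.48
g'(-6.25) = -31.00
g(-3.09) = 32.64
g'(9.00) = 30.00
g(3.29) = -3.09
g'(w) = 4*w - 6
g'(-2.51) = -16.04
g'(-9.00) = -42.00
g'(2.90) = 5.60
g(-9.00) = 211.00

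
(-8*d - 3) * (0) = 0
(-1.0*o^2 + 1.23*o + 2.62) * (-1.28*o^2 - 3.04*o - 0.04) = 1.28*o^4 + 1.4656*o^3 - 7.0528*o^2 - 8.014*o - 0.1048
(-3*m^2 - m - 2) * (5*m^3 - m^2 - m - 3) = -15*m^5 - 2*m^4 - 6*m^3 + 12*m^2 + 5*m + 6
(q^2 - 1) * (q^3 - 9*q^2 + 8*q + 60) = q^5 - 9*q^4 + 7*q^3 + 69*q^2 - 8*q - 60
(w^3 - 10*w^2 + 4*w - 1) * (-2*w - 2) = -2*w^4 + 18*w^3 + 12*w^2 - 6*w + 2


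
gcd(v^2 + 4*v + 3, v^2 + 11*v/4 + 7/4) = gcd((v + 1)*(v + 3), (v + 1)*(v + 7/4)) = v + 1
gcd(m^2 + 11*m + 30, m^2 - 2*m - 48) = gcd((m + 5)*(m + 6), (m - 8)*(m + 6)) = m + 6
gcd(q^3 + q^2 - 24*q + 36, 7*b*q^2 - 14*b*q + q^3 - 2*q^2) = q - 2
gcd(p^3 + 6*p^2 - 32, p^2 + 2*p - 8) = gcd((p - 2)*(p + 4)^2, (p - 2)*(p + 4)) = p^2 + 2*p - 8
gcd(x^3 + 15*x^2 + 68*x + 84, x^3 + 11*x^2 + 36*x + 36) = x^2 + 8*x + 12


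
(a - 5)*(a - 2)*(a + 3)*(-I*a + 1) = -I*a^4 + a^3 + 4*I*a^3 - 4*a^2 + 11*I*a^2 - 11*a - 30*I*a + 30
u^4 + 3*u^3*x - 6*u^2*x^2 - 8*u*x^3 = u*(u - 2*x)*(u + x)*(u + 4*x)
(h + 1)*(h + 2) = h^2 + 3*h + 2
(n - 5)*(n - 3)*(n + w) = n^3 + n^2*w - 8*n^2 - 8*n*w + 15*n + 15*w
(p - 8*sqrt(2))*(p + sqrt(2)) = p^2 - 7*sqrt(2)*p - 16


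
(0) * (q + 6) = 0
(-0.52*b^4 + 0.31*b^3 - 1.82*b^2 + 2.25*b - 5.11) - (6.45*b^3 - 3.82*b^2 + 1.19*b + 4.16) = -0.52*b^4 - 6.14*b^3 + 2.0*b^2 + 1.06*b - 9.27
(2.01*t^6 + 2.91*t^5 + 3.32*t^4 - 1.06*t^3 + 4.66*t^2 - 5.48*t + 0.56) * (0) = 0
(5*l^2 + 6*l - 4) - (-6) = 5*l^2 + 6*l + 2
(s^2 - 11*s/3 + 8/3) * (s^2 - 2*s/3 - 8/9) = s^4 - 13*s^3/3 + 38*s^2/9 + 40*s/27 - 64/27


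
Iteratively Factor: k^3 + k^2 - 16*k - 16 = (k + 1)*(k^2 - 16) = (k - 4)*(k + 1)*(k + 4)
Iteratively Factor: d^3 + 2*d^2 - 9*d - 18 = (d + 2)*(d^2 - 9) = (d + 2)*(d + 3)*(d - 3)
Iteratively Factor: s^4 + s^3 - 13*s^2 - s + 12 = (s + 4)*(s^3 - 3*s^2 - s + 3) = (s - 3)*(s + 4)*(s^2 - 1) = (s - 3)*(s + 1)*(s + 4)*(s - 1)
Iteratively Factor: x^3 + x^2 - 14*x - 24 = (x - 4)*(x^2 + 5*x + 6) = (x - 4)*(x + 3)*(x + 2)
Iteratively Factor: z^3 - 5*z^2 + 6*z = (z - 3)*(z^2 - 2*z) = z*(z - 3)*(z - 2)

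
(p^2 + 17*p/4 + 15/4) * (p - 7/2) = p^3 + 3*p^2/4 - 89*p/8 - 105/8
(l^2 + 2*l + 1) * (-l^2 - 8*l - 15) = -l^4 - 10*l^3 - 32*l^2 - 38*l - 15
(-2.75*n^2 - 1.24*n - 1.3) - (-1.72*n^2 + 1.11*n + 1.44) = -1.03*n^2 - 2.35*n - 2.74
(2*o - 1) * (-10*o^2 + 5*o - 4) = -20*o^3 + 20*o^2 - 13*o + 4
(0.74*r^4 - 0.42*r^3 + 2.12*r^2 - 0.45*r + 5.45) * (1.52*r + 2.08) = 1.1248*r^5 + 0.9008*r^4 + 2.3488*r^3 + 3.7256*r^2 + 7.348*r + 11.336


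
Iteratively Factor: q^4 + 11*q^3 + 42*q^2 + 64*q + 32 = (q + 1)*(q^3 + 10*q^2 + 32*q + 32) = (q + 1)*(q + 4)*(q^2 + 6*q + 8) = (q + 1)*(q + 2)*(q + 4)*(q + 4)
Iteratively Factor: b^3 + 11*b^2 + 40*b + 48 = (b + 4)*(b^2 + 7*b + 12) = (b + 3)*(b + 4)*(b + 4)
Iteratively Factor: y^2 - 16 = (y - 4)*(y + 4)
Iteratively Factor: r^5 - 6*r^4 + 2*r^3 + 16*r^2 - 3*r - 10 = (r - 2)*(r^4 - 4*r^3 - 6*r^2 + 4*r + 5) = (r - 2)*(r + 1)*(r^3 - 5*r^2 - r + 5) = (r - 5)*(r - 2)*(r + 1)*(r^2 - 1) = (r - 5)*(r - 2)*(r - 1)*(r + 1)*(r + 1)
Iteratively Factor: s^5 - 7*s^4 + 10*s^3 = (s)*(s^4 - 7*s^3 + 10*s^2) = s^2*(s^3 - 7*s^2 + 10*s) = s^3*(s^2 - 7*s + 10) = s^3*(s - 5)*(s - 2)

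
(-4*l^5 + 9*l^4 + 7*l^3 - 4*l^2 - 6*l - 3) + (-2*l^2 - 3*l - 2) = -4*l^5 + 9*l^4 + 7*l^3 - 6*l^2 - 9*l - 5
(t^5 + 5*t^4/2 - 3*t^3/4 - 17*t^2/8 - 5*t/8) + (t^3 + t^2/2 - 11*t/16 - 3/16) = t^5 + 5*t^4/2 + t^3/4 - 13*t^2/8 - 21*t/16 - 3/16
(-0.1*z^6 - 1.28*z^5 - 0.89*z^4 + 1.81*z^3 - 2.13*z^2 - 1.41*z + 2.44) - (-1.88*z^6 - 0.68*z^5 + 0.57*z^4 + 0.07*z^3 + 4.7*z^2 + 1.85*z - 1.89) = 1.78*z^6 - 0.6*z^5 - 1.46*z^4 + 1.74*z^3 - 6.83*z^2 - 3.26*z + 4.33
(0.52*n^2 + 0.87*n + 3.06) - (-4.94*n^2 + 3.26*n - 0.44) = 5.46*n^2 - 2.39*n + 3.5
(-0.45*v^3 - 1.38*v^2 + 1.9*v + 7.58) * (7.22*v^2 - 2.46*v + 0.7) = -3.249*v^5 - 8.8566*v^4 + 16.7978*v^3 + 49.0876*v^2 - 17.3168*v + 5.306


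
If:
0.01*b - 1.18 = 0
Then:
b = 118.00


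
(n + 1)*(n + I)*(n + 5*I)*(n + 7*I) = n^4 + n^3 + 13*I*n^3 - 47*n^2 + 13*I*n^2 - 47*n - 35*I*n - 35*I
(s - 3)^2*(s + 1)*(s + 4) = s^4 - s^3 - 17*s^2 + 21*s + 36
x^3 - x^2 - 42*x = x*(x - 7)*(x + 6)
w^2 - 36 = (w - 6)*(w + 6)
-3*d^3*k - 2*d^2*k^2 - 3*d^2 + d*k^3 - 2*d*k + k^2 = (-3*d + k)*(d + k)*(d*k + 1)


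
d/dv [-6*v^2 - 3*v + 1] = -12*v - 3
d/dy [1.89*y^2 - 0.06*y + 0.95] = 3.78*y - 0.06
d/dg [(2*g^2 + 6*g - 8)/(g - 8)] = 2*(g^2 - 16*g - 20)/(g^2 - 16*g + 64)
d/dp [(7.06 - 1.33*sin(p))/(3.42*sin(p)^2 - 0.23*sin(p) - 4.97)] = (4.5486*sin(p)^2 - 48.2904*sin(p) + 8.2339)*cos(p)/(11.6964*sin(p)^4 - 1.5732*sin(p)^3 - 33.9419*sin(p)^2 + 2.2862*sin(p) + 24.7009)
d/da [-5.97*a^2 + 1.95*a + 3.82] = 1.95 - 11.94*a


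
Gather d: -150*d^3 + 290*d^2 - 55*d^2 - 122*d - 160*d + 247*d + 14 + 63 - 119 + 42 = -150*d^3 + 235*d^2 - 35*d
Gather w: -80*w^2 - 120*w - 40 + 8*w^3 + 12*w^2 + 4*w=8*w^3 - 68*w^2 - 116*w - 40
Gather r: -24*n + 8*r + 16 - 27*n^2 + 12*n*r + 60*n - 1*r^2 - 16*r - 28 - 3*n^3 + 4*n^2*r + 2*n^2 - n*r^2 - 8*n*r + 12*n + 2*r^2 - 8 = -3*n^3 - 25*n^2 + 48*n + r^2*(1 - n) + r*(4*n^2 + 4*n - 8) - 20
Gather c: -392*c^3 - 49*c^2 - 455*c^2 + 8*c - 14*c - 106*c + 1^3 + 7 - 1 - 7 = -392*c^3 - 504*c^2 - 112*c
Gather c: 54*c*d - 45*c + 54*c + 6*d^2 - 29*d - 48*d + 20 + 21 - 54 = c*(54*d + 9) + 6*d^2 - 77*d - 13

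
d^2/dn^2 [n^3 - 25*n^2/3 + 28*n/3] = 6*n - 50/3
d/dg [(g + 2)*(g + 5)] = 2*g + 7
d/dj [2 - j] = -1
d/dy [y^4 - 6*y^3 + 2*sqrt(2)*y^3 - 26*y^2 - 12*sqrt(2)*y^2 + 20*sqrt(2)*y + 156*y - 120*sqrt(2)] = 4*y^3 - 18*y^2 + 6*sqrt(2)*y^2 - 52*y - 24*sqrt(2)*y + 20*sqrt(2) + 156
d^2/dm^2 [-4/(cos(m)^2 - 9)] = 8*(2*sin(m)^4 - 19*sin(m)^2 + 8)/(cos(m)^2 - 9)^3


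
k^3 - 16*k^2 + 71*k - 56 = (k - 8)*(k - 7)*(k - 1)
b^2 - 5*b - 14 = (b - 7)*(b + 2)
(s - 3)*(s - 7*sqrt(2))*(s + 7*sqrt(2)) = s^3 - 3*s^2 - 98*s + 294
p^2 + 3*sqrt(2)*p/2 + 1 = (p + sqrt(2)/2)*(p + sqrt(2))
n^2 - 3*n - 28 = (n - 7)*(n + 4)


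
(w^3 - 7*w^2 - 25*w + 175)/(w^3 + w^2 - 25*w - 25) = (w - 7)/(w + 1)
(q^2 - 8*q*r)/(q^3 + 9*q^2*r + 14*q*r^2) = (q - 8*r)/(q^2 + 9*q*r + 14*r^2)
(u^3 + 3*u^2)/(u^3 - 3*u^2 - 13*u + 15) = u^2/(u^2 - 6*u + 5)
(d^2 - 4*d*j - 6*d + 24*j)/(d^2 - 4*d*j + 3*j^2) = (d^2 - 4*d*j - 6*d + 24*j)/(d^2 - 4*d*j + 3*j^2)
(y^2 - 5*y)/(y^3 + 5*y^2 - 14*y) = (y - 5)/(y^2 + 5*y - 14)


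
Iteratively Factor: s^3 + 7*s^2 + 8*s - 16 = (s + 4)*(s^2 + 3*s - 4) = (s - 1)*(s + 4)*(s + 4)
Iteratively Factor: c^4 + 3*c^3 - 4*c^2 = (c + 4)*(c^3 - c^2) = (c - 1)*(c + 4)*(c^2) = c*(c - 1)*(c + 4)*(c)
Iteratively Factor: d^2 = (d)*(d)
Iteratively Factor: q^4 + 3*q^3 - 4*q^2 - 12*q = (q - 2)*(q^3 + 5*q^2 + 6*q) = q*(q - 2)*(q^2 + 5*q + 6) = q*(q - 2)*(q + 2)*(q + 3)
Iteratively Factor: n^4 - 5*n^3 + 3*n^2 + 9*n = (n + 1)*(n^3 - 6*n^2 + 9*n) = (n - 3)*(n + 1)*(n^2 - 3*n) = (n - 3)^2*(n + 1)*(n)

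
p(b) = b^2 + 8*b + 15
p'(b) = 2*b + 8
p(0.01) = 15.08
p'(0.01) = 8.02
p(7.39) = 128.73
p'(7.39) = 22.78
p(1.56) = 29.91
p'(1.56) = 11.12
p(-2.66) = 0.80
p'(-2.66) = 2.68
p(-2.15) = 2.42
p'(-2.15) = 3.70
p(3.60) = 56.76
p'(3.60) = 15.20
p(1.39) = 28.05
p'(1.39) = 10.78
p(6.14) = 101.82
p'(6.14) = 20.28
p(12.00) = 255.00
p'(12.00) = 32.00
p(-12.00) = 63.00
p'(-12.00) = -16.00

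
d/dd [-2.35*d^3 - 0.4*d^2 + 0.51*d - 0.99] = -7.05*d^2 - 0.8*d + 0.51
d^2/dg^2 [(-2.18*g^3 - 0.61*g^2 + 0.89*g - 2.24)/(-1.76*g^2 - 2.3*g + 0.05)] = (-7.105427357601e-15*g^5 - 1.4210854715202e-14*g^4 + 12.995792*g^3 + 40.449624*g^2 + 53.9679*g + 23.89179)/(5.451776*g^6 + 21.37344*g^5 + 27.46656*g^4 + 10.9526*g^3 - 0.7803*g^2 + 0.01725*g - 0.000125)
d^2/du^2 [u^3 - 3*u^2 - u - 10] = 6*u - 6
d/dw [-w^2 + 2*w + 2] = 2 - 2*w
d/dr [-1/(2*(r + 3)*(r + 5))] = (r + 4)/((r + 3)^2*(r + 5)^2)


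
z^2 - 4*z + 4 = (z - 2)^2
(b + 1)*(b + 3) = b^2 + 4*b + 3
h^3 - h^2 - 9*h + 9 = (h - 3)*(h - 1)*(h + 3)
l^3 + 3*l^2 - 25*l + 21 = (l - 3)*(l - 1)*(l + 7)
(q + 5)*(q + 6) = q^2 + 11*q + 30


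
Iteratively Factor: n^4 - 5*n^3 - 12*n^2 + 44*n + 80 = (n - 4)*(n^3 - n^2 - 16*n - 20) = (n - 5)*(n - 4)*(n^2 + 4*n + 4) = (n - 5)*(n - 4)*(n + 2)*(n + 2)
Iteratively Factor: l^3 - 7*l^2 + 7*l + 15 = (l + 1)*(l^2 - 8*l + 15) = (l - 5)*(l + 1)*(l - 3)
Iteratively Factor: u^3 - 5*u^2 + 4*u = (u)*(u^2 - 5*u + 4) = u*(u - 4)*(u - 1)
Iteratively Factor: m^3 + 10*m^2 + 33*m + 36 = (m + 4)*(m^2 + 6*m + 9) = (m + 3)*(m + 4)*(m + 3)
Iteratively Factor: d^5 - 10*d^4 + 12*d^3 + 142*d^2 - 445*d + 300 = (d - 5)*(d^4 - 5*d^3 - 13*d^2 + 77*d - 60) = (d - 5)*(d - 3)*(d^3 - 2*d^2 - 19*d + 20) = (d - 5)*(d - 3)*(d - 1)*(d^2 - d - 20) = (d - 5)*(d - 3)*(d - 1)*(d + 4)*(d - 5)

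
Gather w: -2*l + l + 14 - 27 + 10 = -l - 3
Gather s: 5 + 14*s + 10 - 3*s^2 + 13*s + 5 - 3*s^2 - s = -6*s^2 + 26*s + 20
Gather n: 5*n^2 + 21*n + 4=5*n^2 + 21*n + 4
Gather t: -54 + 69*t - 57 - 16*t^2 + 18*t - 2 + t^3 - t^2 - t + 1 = t^3 - 17*t^2 + 86*t - 112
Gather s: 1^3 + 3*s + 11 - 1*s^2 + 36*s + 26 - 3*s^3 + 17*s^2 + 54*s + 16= -3*s^3 + 16*s^2 + 93*s + 54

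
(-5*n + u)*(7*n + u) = -35*n^2 + 2*n*u + u^2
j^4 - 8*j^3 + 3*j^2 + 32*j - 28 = (j - 7)*(j - 2)*(j - 1)*(j + 2)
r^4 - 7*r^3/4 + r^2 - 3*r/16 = r*(r - 3/4)*(r - 1/2)^2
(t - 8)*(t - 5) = t^2 - 13*t + 40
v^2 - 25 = (v - 5)*(v + 5)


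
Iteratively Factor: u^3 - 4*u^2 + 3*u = (u - 3)*(u^2 - u) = u*(u - 3)*(u - 1)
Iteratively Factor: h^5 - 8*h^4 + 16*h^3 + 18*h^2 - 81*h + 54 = (h - 1)*(h^4 - 7*h^3 + 9*h^2 + 27*h - 54) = (h - 3)*(h - 1)*(h^3 - 4*h^2 - 3*h + 18) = (h - 3)*(h - 1)*(h + 2)*(h^2 - 6*h + 9) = (h - 3)^2*(h - 1)*(h + 2)*(h - 3)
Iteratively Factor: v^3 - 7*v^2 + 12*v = (v - 4)*(v^2 - 3*v) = (v - 4)*(v - 3)*(v)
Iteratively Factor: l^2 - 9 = (l - 3)*(l + 3)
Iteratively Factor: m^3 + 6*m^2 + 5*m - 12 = (m - 1)*(m^2 + 7*m + 12) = (m - 1)*(m + 4)*(m + 3)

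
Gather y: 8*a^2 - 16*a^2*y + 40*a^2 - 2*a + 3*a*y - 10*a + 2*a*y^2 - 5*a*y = 48*a^2 + 2*a*y^2 - 12*a + y*(-16*a^2 - 2*a)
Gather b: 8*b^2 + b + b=8*b^2 + 2*b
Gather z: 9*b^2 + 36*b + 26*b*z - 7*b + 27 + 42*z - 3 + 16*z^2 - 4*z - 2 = 9*b^2 + 29*b + 16*z^2 + z*(26*b + 38) + 22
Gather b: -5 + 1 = -4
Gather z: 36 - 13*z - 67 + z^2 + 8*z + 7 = z^2 - 5*z - 24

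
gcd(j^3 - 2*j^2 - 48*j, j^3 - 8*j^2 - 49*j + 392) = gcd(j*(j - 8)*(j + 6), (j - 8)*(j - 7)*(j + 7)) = j - 8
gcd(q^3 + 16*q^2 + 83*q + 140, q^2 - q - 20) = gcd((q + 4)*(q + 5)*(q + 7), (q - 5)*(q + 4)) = q + 4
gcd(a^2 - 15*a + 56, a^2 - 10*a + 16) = a - 8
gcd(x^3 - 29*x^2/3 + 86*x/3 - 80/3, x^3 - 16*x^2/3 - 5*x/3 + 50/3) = x^2 - 7*x + 10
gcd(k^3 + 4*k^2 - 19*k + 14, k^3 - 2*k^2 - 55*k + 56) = k^2 + 6*k - 7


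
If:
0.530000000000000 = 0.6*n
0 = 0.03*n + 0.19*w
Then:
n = 0.88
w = -0.14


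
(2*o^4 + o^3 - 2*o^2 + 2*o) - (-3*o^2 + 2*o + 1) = 2*o^4 + o^3 + o^2 - 1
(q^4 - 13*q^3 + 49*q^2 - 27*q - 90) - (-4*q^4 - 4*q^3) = 5*q^4 - 9*q^3 + 49*q^2 - 27*q - 90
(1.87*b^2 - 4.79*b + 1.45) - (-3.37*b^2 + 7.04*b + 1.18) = 5.24*b^2 - 11.83*b + 0.27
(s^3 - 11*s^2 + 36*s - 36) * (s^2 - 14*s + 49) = s^5 - 25*s^4 + 239*s^3 - 1079*s^2 + 2268*s - 1764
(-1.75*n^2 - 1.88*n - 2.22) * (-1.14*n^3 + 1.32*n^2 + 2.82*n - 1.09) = 1.995*n^5 - 0.1668*n^4 - 4.8858*n^3 - 6.3245*n^2 - 4.2112*n + 2.4198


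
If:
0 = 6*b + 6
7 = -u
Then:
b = -1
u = -7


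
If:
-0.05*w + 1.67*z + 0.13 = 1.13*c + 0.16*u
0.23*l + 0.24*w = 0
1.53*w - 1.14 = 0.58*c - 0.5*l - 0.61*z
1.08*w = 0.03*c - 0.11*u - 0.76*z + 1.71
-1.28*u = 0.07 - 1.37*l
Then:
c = 1.04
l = -1.48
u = -1.64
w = 1.42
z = 0.51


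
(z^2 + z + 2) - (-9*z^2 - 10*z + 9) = 10*z^2 + 11*z - 7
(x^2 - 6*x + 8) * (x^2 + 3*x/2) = x^4 - 9*x^3/2 - x^2 + 12*x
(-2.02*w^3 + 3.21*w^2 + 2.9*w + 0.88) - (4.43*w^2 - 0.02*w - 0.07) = -2.02*w^3 - 1.22*w^2 + 2.92*w + 0.95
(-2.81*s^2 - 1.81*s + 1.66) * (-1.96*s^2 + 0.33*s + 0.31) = 5.5076*s^4 + 2.6203*s^3 - 4.722*s^2 - 0.0133000000000001*s + 0.5146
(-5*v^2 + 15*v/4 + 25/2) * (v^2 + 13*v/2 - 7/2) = -5*v^4 - 115*v^3/4 + 435*v^2/8 + 545*v/8 - 175/4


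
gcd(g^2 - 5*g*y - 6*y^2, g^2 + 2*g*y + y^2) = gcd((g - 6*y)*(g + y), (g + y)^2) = g + y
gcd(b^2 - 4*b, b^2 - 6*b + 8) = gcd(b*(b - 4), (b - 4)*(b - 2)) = b - 4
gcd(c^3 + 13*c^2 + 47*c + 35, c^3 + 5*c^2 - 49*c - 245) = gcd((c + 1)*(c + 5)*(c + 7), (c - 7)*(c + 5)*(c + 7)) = c^2 + 12*c + 35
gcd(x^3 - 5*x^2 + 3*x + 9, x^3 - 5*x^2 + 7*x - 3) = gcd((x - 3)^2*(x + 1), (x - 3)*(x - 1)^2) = x - 3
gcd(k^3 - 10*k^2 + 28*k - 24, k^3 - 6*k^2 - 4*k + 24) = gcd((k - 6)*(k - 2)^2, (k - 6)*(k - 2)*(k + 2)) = k^2 - 8*k + 12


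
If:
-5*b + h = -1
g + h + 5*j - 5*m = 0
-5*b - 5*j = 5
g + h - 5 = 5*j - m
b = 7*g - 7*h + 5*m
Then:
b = 47/308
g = 173/308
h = -73/308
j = -355/308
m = -335/308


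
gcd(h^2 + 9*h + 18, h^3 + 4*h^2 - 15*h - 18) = h + 6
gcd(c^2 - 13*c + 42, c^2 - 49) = c - 7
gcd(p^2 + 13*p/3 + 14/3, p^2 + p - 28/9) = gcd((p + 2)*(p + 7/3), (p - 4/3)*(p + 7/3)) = p + 7/3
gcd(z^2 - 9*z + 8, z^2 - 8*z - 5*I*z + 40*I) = z - 8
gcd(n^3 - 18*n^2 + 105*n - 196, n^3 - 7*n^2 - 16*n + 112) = n^2 - 11*n + 28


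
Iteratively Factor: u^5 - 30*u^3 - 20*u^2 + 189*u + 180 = (u + 4)*(u^4 - 4*u^3 - 14*u^2 + 36*u + 45) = (u - 3)*(u + 4)*(u^3 - u^2 - 17*u - 15) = (u - 5)*(u - 3)*(u + 4)*(u^2 + 4*u + 3) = (u - 5)*(u - 3)*(u + 3)*(u + 4)*(u + 1)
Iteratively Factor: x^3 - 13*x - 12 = (x + 3)*(x^2 - 3*x - 4) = (x + 1)*(x + 3)*(x - 4)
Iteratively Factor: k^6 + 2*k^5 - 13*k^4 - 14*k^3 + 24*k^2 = (k)*(k^5 + 2*k^4 - 13*k^3 - 14*k^2 + 24*k) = k^2*(k^4 + 2*k^3 - 13*k^2 - 14*k + 24) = k^2*(k + 2)*(k^3 - 13*k + 12) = k^2*(k - 3)*(k + 2)*(k^2 + 3*k - 4) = k^2*(k - 3)*(k + 2)*(k + 4)*(k - 1)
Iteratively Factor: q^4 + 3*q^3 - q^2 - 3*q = (q - 1)*(q^3 + 4*q^2 + 3*q) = (q - 1)*(q + 3)*(q^2 + q) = q*(q - 1)*(q + 3)*(q + 1)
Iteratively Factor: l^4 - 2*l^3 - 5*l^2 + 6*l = (l - 1)*(l^3 - l^2 - 6*l) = (l - 3)*(l - 1)*(l^2 + 2*l) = l*(l - 3)*(l - 1)*(l + 2)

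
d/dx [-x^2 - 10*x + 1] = -2*x - 10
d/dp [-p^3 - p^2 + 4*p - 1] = -3*p^2 - 2*p + 4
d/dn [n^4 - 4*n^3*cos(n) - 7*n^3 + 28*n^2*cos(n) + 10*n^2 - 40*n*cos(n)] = 4*n^3*sin(n) + 4*n^3 - 28*n^2*sin(n) - 12*n^2*cos(n) - 21*n^2 + 40*n*sin(n) + 56*n*cos(n) + 20*n - 40*cos(n)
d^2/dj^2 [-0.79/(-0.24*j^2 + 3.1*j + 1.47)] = (0.091008*j^2 - 1.17552*j - 0.79*(0.48*j - 3.1)*(0.96*j - 6.2) - 0.557424)/(-0.24*j^2 + 3.1*j + 1.47)^3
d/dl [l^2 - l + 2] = 2*l - 1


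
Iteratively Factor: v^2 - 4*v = (v)*(v - 4)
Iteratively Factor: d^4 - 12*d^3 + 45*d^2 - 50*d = (d - 5)*(d^3 - 7*d^2 + 10*d) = (d - 5)^2*(d^2 - 2*d) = (d - 5)^2*(d - 2)*(d)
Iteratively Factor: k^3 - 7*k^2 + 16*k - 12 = (k - 3)*(k^2 - 4*k + 4) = (k - 3)*(k - 2)*(k - 2)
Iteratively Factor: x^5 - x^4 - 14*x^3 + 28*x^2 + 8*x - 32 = (x + 1)*(x^4 - 2*x^3 - 12*x^2 + 40*x - 32) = (x - 2)*(x + 1)*(x^3 - 12*x + 16) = (x - 2)^2*(x + 1)*(x^2 + 2*x - 8) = (x - 2)^2*(x + 1)*(x + 4)*(x - 2)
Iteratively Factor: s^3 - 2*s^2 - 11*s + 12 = (s - 4)*(s^2 + 2*s - 3) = (s - 4)*(s + 3)*(s - 1)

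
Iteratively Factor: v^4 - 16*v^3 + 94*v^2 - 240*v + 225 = (v - 5)*(v^3 - 11*v^2 + 39*v - 45) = (v - 5)^2*(v^2 - 6*v + 9) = (v - 5)^2*(v - 3)*(v - 3)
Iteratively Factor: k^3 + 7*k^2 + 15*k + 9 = (k + 3)*(k^2 + 4*k + 3) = (k + 1)*(k + 3)*(k + 3)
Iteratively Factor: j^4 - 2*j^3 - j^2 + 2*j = (j + 1)*(j^3 - 3*j^2 + 2*j) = (j - 1)*(j + 1)*(j^2 - 2*j) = j*(j - 1)*(j + 1)*(j - 2)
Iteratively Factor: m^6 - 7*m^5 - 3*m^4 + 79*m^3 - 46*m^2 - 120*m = (m + 3)*(m^5 - 10*m^4 + 27*m^3 - 2*m^2 - 40*m) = (m - 4)*(m + 3)*(m^4 - 6*m^3 + 3*m^2 + 10*m) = (m - 5)*(m - 4)*(m + 3)*(m^3 - m^2 - 2*m) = m*(m - 5)*(m - 4)*(m + 3)*(m^2 - m - 2) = m*(m - 5)*(m - 4)*(m + 1)*(m + 3)*(m - 2)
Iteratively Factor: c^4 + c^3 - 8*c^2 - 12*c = (c + 2)*(c^3 - c^2 - 6*c) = (c + 2)^2*(c^2 - 3*c) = (c - 3)*(c + 2)^2*(c)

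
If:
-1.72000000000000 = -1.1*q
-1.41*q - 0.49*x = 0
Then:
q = 1.56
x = -4.50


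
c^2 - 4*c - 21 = (c - 7)*(c + 3)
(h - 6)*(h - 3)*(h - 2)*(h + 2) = h^4 - 9*h^3 + 14*h^2 + 36*h - 72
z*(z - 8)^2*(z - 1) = z^4 - 17*z^3 + 80*z^2 - 64*z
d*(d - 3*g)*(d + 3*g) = d^3 - 9*d*g^2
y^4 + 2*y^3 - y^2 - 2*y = y*(y - 1)*(y + 1)*(y + 2)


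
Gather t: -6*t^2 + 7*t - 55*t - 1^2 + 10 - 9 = -6*t^2 - 48*t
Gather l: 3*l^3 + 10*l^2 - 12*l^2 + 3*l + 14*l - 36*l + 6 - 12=3*l^3 - 2*l^2 - 19*l - 6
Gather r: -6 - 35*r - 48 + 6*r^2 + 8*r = 6*r^2 - 27*r - 54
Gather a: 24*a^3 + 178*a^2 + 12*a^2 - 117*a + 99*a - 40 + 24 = 24*a^3 + 190*a^2 - 18*a - 16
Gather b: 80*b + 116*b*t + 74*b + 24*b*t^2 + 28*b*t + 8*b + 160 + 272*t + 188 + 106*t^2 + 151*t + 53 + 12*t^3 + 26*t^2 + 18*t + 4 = b*(24*t^2 + 144*t + 162) + 12*t^3 + 132*t^2 + 441*t + 405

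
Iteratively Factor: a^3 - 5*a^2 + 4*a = (a - 4)*(a^2 - a) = (a - 4)*(a - 1)*(a)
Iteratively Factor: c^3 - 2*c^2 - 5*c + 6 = (c + 2)*(c^2 - 4*c + 3) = (c - 3)*(c + 2)*(c - 1)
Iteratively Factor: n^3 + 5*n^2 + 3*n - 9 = (n - 1)*(n^2 + 6*n + 9) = (n - 1)*(n + 3)*(n + 3)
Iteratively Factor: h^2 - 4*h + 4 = (h - 2)*(h - 2)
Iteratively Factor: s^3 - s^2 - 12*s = (s)*(s^2 - s - 12) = s*(s - 4)*(s + 3)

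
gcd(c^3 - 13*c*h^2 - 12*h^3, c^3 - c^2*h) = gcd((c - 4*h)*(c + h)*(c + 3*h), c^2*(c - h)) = 1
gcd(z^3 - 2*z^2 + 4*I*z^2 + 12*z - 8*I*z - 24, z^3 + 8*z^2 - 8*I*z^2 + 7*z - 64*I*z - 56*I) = 1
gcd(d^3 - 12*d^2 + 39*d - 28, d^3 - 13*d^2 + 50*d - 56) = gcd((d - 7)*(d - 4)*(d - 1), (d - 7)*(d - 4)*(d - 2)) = d^2 - 11*d + 28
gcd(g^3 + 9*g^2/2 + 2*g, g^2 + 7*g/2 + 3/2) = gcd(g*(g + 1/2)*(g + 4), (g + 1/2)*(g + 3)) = g + 1/2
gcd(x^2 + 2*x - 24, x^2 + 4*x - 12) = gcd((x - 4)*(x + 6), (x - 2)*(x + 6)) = x + 6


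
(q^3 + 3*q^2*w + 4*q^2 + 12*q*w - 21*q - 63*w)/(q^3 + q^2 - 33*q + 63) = (q + 3*w)/(q - 3)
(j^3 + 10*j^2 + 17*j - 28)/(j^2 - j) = j + 11 + 28/j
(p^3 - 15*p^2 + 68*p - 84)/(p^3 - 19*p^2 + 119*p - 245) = (p^2 - 8*p + 12)/(p^2 - 12*p + 35)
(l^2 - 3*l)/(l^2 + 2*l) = (l - 3)/(l + 2)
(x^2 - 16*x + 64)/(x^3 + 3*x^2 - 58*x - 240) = (x - 8)/(x^2 + 11*x + 30)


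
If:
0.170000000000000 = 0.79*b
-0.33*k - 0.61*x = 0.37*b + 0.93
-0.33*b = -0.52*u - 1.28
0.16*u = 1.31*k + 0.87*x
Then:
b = 0.22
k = 1.27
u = -2.32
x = -2.34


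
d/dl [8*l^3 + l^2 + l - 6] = 24*l^2 + 2*l + 1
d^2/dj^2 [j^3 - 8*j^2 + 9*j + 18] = 6*j - 16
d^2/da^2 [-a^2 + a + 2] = -2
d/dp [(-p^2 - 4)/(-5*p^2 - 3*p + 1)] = 3*(p^2 - 14*p - 4)/(25*p^4 + 30*p^3 - p^2 - 6*p + 1)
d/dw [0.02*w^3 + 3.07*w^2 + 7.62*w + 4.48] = 0.06*w^2 + 6.14*w + 7.62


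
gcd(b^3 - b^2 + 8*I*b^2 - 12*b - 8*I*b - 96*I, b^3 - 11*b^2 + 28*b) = b - 4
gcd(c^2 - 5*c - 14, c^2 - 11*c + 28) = c - 7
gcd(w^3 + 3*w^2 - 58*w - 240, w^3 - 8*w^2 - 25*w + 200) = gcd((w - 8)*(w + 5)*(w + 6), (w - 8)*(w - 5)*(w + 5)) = w^2 - 3*w - 40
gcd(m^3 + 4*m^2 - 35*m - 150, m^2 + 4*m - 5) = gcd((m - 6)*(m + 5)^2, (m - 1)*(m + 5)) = m + 5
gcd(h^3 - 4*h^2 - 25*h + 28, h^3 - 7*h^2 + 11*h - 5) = h - 1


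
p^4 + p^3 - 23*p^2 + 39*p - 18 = (p - 3)*(p - 1)^2*(p + 6)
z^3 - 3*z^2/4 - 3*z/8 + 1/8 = (z - 1)*(z - 1/4)*(z + 1/2)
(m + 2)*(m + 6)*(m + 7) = m^3 + 15*m^2 + 68*m + 84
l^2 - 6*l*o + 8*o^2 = (l - 4*o)*(l - 2*o)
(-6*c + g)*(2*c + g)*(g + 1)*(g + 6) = -12*c^2*g^2 - 84*c^2*g - 72*c^2 - 4*c*g^3 - 28*c*g^2 - 24*c*g + g^4 + 7*g^3 + 6*g^2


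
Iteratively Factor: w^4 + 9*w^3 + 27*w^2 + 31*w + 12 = (w + 3)*(w^3 + 6*w^2 + 9*w + 4) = (w + 3)*(w + 4)*(w^2 + 2*w + 1) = (w + 1)*(w + 3)*(w + 4)*(w + 1)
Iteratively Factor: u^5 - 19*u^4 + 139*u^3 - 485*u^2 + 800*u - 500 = (u - 5)*(u^4 - 14*u^3 + 69*u^2 - 140*u + 100) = (u - 5)*(u - 2)*(u^3 - 12*u^2 + 45*u - 50) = (u - 5)*(u - 2)^2*(u^2 - 10*u + 25) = (u - 5)^2*(u - 2)^2*(u - 5)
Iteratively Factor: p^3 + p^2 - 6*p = (p + 3)*(p^2 - 2*p) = (p - 2)*(p + 3)*(p)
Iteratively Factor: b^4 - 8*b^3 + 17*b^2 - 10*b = (b)*(b^3 - 8*b^2 + 17*b - 10) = b*(b - 1)*(b^2 - 7*b + 10) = b*(b - 2)*(b - 1)*(b - 5)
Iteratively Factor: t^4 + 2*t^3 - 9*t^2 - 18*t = (t + 3)*(t^3 - t^2 - 6*t) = t*(t + 3)*(t^2 - t - 6) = t*(t + 2)*(t + 3)*(t - 3)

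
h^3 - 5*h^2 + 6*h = h*(h - 3)*(h - 2)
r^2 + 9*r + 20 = (r + 4)*(r + 5)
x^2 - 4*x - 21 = (x - 7)*(x + 3)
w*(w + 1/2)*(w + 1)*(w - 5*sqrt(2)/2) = w^4 - 5*sqrt(2)*w^3/2 + 3*w^3/2 - 15*sqrt(2)*w^2/4 + w^2/2 - 5*sqrt(2)*w/4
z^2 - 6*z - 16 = (z - 8)*(z + 2)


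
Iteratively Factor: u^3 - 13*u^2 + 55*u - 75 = (u - 5)*(u^2 - 8*u + 15) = (u - 5)^2*(u - 3)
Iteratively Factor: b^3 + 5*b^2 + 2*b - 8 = (b + 2)*(b^2 + 3*b - 4) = (b - 1)*(b + 2)*(b + 4)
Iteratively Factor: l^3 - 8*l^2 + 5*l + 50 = (l + 2)*(l^2 - 10*l + 25) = (l - 5)*(l + 2)*(l - 5)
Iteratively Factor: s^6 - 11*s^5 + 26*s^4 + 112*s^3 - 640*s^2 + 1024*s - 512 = (s + 4)*(s^5 - 15*s^4 + 86*s^3 - 232*s^2 + 288*s - 128) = (s - 1)*(s + 4)*(s^4 - 14*s^3 + 72*s^2 - 160*s + 128) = (s - 4)*(s - 1)*(s + 4)*(s^3 - 10*s^2 + 32*s - 32) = (s - 4)^2*(s - 1)*(s + 4)*(s^2 - 6*s + 8) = (s - 4)^2*(s - 2)*(s - 1)*(s + 4)*(s - 4)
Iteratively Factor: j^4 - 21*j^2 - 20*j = (j)*(j^3 - 21*j - 20) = j*(j - 5)*(j^2 + 5*j + 4) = j*(j - 5)*(j + 4)*(j + 1)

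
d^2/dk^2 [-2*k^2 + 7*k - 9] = -4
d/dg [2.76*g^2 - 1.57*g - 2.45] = 5.52*g - 1.57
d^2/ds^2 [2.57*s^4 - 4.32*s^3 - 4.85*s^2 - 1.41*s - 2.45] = 30.84*s^2 - 25.92*s - 9.7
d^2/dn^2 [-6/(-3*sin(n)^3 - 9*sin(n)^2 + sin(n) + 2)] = 6*(-81*sin(n)^6 - 297*sin(n)^5 - 210*sin(n)^4 + 405*sin(n)^3 + 395*sin(n)^2 - 16*sin(n) + 38)/(3*sin(n)^3 + 9*sin(n)^2 - sin(n) - 2)^3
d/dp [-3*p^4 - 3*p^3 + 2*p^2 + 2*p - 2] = -12*p^3 - 9*p^2 + 4*p + 2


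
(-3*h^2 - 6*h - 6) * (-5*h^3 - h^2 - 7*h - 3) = 15*h^5 + 33*h^4 + 57*h^3 + 57*h^2 + 60*h + 18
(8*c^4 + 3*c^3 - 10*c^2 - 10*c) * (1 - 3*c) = -24*c^5 - c^4 + 33*c^3 + 20*c^2 - 10*c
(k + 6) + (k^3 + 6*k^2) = k^3 + 6*k^2 + k + 6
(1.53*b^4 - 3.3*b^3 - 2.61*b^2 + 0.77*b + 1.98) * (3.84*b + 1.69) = 5.8752*b^5 - 10.0863*b^4 - 15.5994*b^3 - 1.4541*b^2 + 8.9045*b + 3.3462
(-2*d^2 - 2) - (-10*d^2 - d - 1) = 8*d^2 + d - 1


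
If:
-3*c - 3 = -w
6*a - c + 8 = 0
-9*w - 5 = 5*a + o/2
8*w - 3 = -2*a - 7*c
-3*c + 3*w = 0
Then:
No Solution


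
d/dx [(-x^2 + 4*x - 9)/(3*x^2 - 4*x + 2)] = 2*(-4*x^2 + 25*x - 14)/(9*x^4 - 24*x^3 + 28*x^2 - 16*x + 4)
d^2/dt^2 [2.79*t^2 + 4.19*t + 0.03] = 5.58000000000000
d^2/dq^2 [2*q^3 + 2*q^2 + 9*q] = 12*q + 4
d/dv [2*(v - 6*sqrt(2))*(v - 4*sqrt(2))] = 4*v - 20*sqrt(2)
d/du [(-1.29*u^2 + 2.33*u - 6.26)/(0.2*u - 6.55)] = (-0.258*u^2 + 16.899*u - 14.0095)/(0.04*u^2 - 2.62*u + 42.9025)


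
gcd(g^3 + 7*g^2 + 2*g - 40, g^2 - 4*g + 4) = g - 2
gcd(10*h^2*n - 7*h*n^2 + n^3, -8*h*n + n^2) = n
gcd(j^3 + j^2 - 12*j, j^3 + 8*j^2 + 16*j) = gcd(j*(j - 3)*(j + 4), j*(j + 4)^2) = j^2 + 4*j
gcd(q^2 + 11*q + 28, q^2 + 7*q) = q + 7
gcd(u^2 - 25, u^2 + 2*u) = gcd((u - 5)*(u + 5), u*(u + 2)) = 1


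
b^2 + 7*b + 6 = (b + 1)*(b + 6)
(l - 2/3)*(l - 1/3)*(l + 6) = l^3 + 5*l^2 - 52*l/9 + 4/3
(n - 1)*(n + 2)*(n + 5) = n^3 + 6*n^2 + 3*n - 10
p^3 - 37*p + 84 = (p - 4)*(p - 3)*(p + 7)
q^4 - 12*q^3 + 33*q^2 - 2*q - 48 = (q - 8)*(q - 3)*(q - 2)*(q + 1)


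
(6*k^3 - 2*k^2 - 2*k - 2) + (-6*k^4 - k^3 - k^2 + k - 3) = -6*k^4 + 5*k^3 - 3*k^2 - k - 5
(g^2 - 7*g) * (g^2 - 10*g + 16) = g^4 - 17*g^3 + 86*g^2 - 112*g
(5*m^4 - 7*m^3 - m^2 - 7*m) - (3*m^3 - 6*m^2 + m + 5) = 5*m^4 - 10*m^3 + 5*m^2 - 8*m - 5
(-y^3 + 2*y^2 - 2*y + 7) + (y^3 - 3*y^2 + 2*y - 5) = 2 - y^2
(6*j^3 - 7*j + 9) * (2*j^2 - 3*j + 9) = 12*j^5 - 18*j^4 + 40*j^3 + 39*j^2 - 90*j + 81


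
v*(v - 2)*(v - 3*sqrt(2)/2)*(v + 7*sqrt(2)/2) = v^4 - 2*v^3 + 2*sqrt(2)*v^3 - 21*v^2/2 - 4*sqrt(2)*v^2 + 21*v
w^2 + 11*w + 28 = (w + 4)*(w + 7)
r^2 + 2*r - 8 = (r - 2)*(r + 4)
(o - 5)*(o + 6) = o^2 + o - 30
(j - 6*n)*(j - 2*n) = j^2 - 8*j*n + 12*n^2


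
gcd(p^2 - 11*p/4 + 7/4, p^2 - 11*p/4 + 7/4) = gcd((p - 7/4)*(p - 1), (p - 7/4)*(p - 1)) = p^2 - 11*p/4 + 7/4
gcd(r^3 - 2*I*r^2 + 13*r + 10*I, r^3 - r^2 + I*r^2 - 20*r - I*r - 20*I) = r + I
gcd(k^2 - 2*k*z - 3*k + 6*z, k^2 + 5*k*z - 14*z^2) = -k + 2*z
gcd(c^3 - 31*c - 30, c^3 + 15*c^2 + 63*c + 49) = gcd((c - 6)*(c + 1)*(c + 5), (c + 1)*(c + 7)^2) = c + 1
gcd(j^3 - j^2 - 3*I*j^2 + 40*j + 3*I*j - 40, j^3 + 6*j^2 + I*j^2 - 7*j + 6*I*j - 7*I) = j - 1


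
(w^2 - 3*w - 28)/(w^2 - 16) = (w - 7)/(w - 4)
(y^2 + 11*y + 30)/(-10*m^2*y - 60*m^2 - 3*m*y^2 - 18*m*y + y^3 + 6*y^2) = (y + 5)/(-10*m^2 - 3*m*y + y^2)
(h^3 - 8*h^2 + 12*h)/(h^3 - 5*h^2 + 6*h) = (h - 6)/(h - 3)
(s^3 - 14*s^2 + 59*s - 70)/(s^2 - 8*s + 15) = (s^2 - 9*s + 14)/(s - 3)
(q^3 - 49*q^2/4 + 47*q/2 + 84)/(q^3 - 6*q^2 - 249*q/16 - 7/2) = 4*(q - 6)/(4*q + 1)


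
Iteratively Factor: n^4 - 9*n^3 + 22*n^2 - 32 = (n - 4)*(n^3 - 5*n^2 + 2*n + 8) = (n - 4)*(n + 1)*(n^2 - 6*n + 8) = (n - 4)^2*(n + 1)*(n - 2)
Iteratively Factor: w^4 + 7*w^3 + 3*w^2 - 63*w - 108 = (w - 3)*(w^3 + 10*w^2 + 33*w + 36) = (w - 3)*(w + 3)*(w^2 + 7*w + 12) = (w - 3)*(w + 3)^2*(w + 4)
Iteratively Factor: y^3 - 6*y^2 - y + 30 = (y + 2)*(y^2 - 8*y + 15) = (y - 3)*(y + 2)*(y - 5)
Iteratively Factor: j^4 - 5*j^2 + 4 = (j + 1)*(j^3 - j^2 - 4*j + 4) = (j + 1)*(j + 2)*(j^2 - 3*j + 2) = (j - 1)*(j + 1)*(j + 2)*(j - 2)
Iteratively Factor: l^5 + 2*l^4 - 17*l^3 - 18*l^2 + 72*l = (l + 4)*(l^4 - 2*l^3 - 9*l^2 + 18*l) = (l + 3)*(l + 4)*(l^3 - 5*l^2 + 6*l) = (l - 3)*(l + 3)*(l + 4)*(l^2 - 2*l) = (l - 3)*(l - 2)*(l + 3)*(l + 4)*(l)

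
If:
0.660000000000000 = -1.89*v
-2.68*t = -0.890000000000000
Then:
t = 0.33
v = -0.35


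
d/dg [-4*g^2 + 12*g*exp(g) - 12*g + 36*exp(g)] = 12*g*exp(g) - 8*g + 48*exp(g) - 12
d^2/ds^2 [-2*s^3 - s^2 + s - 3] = -12*s - 2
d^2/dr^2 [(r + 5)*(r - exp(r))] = -r*exp(r) - 7*exp(r) + 2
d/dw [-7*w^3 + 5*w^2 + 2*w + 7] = -21*w^2 + 10*w + 2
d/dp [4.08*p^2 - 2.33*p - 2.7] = 8.16*p - 2.33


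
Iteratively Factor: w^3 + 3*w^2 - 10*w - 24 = (w + 2)*(w^2 + w - 12) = (w - 3)*(w + 2)*(w + 4)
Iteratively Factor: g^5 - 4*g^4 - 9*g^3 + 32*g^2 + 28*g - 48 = (g - 1)*(g^4 - 3*g^3 - 12*g^2 + 20*g + 48) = (g - 4)*(g - 1)*(g^3 + g^2 - 8*g - 12) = (g - 4)*(g - 1)*(g + 2)*(g^2 - g - 6) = (g - 4)*(g - 1)*(g + 2)^2*(g - 3)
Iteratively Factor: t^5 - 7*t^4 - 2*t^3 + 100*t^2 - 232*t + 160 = (t + 4)*(t^4 - 11*t^3 + 42*t^2 - 68*t + 40) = (t - 2)*(t + 4)*(t^3 - 9*t^2 + 24*t - 20) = (t - 2)^2*(t + 4)*(t^2 - 7*t + 10) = (t - 5)*(t - 2)^2*(t + 4)*(t - 2)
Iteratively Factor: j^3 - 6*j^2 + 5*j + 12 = (j + 1)*(j^2 - 7*j + 12) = (j - 3)*(j + 1)*(j - 4)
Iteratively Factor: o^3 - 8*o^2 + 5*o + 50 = (o - 5)*(o^2 - 3*o - 10) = (o - 5)^2*(o + 2)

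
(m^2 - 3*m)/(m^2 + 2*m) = (m - 3)/(m + 2)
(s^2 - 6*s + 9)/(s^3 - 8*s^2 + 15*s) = (s - 3)/(s*(s - 5))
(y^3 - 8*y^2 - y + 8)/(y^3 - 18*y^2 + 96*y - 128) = (y^2 - 1)/(y^2 - 10*y + 16)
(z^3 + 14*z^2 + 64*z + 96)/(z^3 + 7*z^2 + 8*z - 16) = (z + 6)/(z - 1)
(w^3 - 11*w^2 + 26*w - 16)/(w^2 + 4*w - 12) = (w^2 - 9*w + 8)/(w + 6)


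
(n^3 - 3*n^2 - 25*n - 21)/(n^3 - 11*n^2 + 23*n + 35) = (n + 3)/(n - 5)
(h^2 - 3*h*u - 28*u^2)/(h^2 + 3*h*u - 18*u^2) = (h^2 - 3*h*u - 28*u^2)/(h^2 + 3*h*u - 18*u^2)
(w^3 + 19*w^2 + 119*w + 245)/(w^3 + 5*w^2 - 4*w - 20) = (w^2 + 14*w + 49)/(w^2 - 4)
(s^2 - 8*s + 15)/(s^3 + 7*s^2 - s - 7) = (s^2 - 8*s + 15)/(s^3 + 7*s^2 - s - 7)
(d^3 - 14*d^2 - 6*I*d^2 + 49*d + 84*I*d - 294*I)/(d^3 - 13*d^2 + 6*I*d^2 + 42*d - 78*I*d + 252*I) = (d^2 - d*(7 + 6*I) + 42*I)/(d^2 + 6*d*(-1 + I) - 36*I)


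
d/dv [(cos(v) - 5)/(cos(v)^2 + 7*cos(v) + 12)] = (cos(v)^2 - 10*cos(v) - 47)*sin(v)/(cos(v)^2 + 7*cos(v) + 12)^2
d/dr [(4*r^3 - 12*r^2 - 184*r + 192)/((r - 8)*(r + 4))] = 4*(r^2 + 8*r + 26)/(r^2 + 8*r + 16)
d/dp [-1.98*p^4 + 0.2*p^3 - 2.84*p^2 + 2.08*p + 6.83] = -7.92*p^3 + 0.6*p^2 - 5.68*p + 2.08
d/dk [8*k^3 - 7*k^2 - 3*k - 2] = 24*k^2 - 14*k - 3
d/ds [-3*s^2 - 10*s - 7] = -6*s - 10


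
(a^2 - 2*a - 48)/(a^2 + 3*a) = (a^2 - 2*a - 48)/(a*(a + 3))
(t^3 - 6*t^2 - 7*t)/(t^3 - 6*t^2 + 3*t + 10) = t*(t - 7)/(t^2 - 7*t + 10)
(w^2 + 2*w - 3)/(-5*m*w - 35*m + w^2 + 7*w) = (-w^2 - 2*w + 3)/(5*m*w + 35*m - w^2 - 7*w)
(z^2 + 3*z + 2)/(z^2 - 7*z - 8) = (z + 2)/(z - 8)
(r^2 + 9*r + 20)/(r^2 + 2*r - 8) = (r + 5)/(r - 2)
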